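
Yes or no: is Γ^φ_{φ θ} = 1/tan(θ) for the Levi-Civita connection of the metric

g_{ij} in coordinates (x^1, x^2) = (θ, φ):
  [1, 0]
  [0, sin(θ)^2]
Γ^φ_{φ θ} = (1/2) g^{φφ} (∂_φ g_{φθ} + ∂_θ g_{φφ} - ∂_φ g_{φθ}) = (1/2)(1/sin(θ)^2)((0) + (sin(2*θ)) - (0)) = 1/tan(θ)
This equals the proposed value 1/tan(θ).
Yes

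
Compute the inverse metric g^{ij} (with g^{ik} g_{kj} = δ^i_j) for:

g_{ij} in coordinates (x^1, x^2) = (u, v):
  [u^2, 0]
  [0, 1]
The metric is diagonal, so g^{ij} is diagonal with entries 1/g_{ii}: diag(1/(u^2), 1).
g^{ij}:
  [1/u^2, 0]
  [0, 1]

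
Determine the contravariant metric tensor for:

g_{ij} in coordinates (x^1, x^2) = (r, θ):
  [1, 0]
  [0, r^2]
The metric is diagonal, so g^{ij} is diagonal with entries 1/g_{ii}: diag(1, 1/(r^2)).
g^{ij}:
  [1, 0]
  [0, 1/r^2]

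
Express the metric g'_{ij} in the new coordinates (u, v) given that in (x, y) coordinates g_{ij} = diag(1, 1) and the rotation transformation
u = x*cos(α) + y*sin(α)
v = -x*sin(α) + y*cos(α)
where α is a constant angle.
Invert the transformation: x = u*cos(α) - v*sin(α), y = u*sin(α) + v*cos(α)
g'_{ij} = (∂x^k/∂x'^i)(∂x^l/∂x'^j) g_{kl}; with g_{kl} = δ_{kl} this is Σ_k (∂x^k/∂x'^i)(∂x^k/∂x'^j).
Jacobian: ∂x/∂u = cos(α), ∂x/∂v = -sin(α), ∂y/∂u = sin(α), ∂y/∂v = cos(α)
g'_{uu} = (cos(α))(cos(α)) + (sin(α))(sin(α)) = 1
g'_{uv} = (cos(α))(-sin(α)) + (sin(α))(cos(α)) = 0
g'_{vv} = (-sin(α))(-sin(α)) + (cos(α))(cos(α)) = 1
g'_{ij} = diag(1, 1)
The Euclidean metric is invariant under rotations.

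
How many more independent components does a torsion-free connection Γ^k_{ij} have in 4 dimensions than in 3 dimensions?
Independent components in n dimensions: n × n(n+1)/2 = n^2(n+1)/2.
4D: 4 × 10 = 40
3D: 3 × 6 = 18
Difference = 40 - 18 = 22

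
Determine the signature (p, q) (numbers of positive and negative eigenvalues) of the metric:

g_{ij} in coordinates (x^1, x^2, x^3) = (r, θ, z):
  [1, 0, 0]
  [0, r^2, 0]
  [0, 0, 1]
The metric is diagonal, so its eigenvalues are the diagonal entries: 1, r^2, 1 (at a generic point, where coordinate-dependent entries are positive).
3 positive, 0 negative.
(3, 0) - Riemannian (positive definite)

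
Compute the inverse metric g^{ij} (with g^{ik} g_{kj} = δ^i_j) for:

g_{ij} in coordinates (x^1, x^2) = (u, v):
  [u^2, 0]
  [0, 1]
The metric is diagonal, so g^{ij} is diagonal with entries 1/g_{ii}: diag(1/(u^2), 1).
g^{ij}:
  [1/u^2, 0]
  [0, 1]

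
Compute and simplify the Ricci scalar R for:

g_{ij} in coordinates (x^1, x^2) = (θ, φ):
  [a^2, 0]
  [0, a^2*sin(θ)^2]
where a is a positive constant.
Non-zero Christoffel symbols (Γ^k_{ij} = Γ^k_{ji}):
Γ^θ_{φ φ} = -sin(2*θ)/2
Γ^φ_{θ φ} = 1/tan(θ)
Ricci tensor (R_{ij} = R^k_{ikj}): R_{θθ} = 1, R_{θφ} = 0, R_{φφ} = sin(θ)^2
Inverse metric: g^{θθ} = 1/a^2, g^{φφ} = 1/(a^2*sin(θ)^2)
R = g^{ij} R_{ij} = (1/a^2)(1) + (1/(a^2*sin(θ)^2))(sin(θ)^2) = 2/a^2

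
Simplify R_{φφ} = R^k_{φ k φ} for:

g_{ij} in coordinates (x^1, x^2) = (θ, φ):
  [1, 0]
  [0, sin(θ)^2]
Non-zero Christoffel symbols (Γ^k_{ij} = Γ^k_{ji}):
Γ^θ_{φ φ} = -sin(2*θ)/2
Γ^φ_{θ φ} = 1/tan(θ)
R^θ_{φ θ φ} = ∂_θ Γ^θ_{φ φ} - ∂_φ Γ^θ_{φ θ} + Γ^θ_{θ m} Γ^m_{φ φ} - Γ^θ_{φ m} Γ^m_{φ θ}
  = (-cos(2*θ)) - (0) + (0) - (-cos(θ)^2) = sin(θ)^2
R^φ_{φ φ φ} = 0 (a repeated index in an antisymmetric pair)
R_{φφ} = R^θ_{φ θ φ} + R^φ_{φ φ φ} = (sin(θ)^2) + (0) = sin(θ)^2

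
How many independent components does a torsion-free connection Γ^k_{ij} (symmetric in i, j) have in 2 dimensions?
Γ^k_{ij} has n choices for the upper index and n(n+1)/2 independent symmetric lower index pairs.
Total = 2 × 2×3/2 = 2 × 3 = 6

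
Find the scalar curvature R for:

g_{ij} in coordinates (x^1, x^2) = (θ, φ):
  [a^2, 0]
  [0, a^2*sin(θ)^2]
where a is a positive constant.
Non-zero Christoffel symbols (Γ^k_{ij} = Γ^k_{ji}):
Γ^θ_{φ φ} = -sin(2*θ)/2
Γ^φ_{θ φ} = 1/tan(θ)
Ricci tensor (R_{ij} = R^k_{ikj}): R_{θθ} = 1, R_{θφ} = 0, R_{φφ} = sin(θ)^2
Inverse metric: g^{θθ} = 1/a^2, g^{φφ} = 1/(a^2*sin(θ)^2)
R = g^{ij} R_{ij} = (1/a^2)(1) + (1/(a^2*sin(θ)^2))(sin(θ)^2) = 2/a^2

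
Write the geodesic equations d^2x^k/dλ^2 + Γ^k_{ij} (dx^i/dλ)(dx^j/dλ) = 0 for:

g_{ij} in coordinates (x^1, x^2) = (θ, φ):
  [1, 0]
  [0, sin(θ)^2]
Geodesic equation: d^2x^k/dλ^2 + Γ^k_{ij} (dx^i/dλ)(dx^j/dλ) = 0.
Non-zero Christoffel symbols:
Γ^θ_{φ φ} = -sin(2*θ)/2
Γ^φ_{θ φ} = 1/tan(θ)
Substituting (the symmetric pair Γ^k_{ij}, Γ^k_{ji} combines into a factor 2):
d^2θ/dλ^2 - (sin(2*θ)/2) (dφ/dλ)^2 = 0
d^2φ/dλ^2 + (2/tan(θ)) (dθ/dλ)(dφ/dλ) = 0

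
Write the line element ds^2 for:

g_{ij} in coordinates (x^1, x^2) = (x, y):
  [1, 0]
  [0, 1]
ds^2 = g_{ij} dx^i dx^j; only the non-zero components contribute.
ds^2 = dx^2 + dy^2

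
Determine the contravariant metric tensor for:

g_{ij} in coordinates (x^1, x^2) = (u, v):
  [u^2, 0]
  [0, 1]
The metric is diagonal, so g^{ij} is diagonal with entries 1/g_{ii}: diag(1/(u^2), 1).
g^{ij}:
  [1/u^2, 0]
  [0, 1]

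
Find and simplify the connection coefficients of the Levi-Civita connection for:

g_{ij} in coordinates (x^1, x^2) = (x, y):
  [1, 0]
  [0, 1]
Using Γ^k_{ij} = (1/2) g^{km} (∂_i g_{mj} + ∂_j g_{mi} - ∂_m g_{ij}); the metric is diagonal, so only the m = k term contributes.
Every metric component is constant, so all ∂_m g_{ij} = 0 and every Christoffel symbol vanishes.
All Christoffel symbols are zero.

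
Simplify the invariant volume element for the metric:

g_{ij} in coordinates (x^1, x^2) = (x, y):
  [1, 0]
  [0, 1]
det(g) = 1
√|det(g)| = 1
Volume element: dV = 1 dx dy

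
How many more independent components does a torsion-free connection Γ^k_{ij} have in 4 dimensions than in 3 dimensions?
Independent components in n dimensions: n × n(n+1)/2 = n^2(n+1)/2.
4D: 4 × 10 = 40
3D: 3 × 6 = 18
Difference = 40 - 18 = 22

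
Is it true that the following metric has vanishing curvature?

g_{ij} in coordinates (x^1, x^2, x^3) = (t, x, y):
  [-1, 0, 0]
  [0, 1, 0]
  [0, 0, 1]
All metric components are constant, so every Christoffel symbol vanishes and R^i_{jkl} = 0.
Yes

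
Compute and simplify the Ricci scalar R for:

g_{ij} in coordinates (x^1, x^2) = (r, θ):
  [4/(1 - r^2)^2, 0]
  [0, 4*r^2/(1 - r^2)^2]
Non-zero Christoffel symbols (Γ^k_{ij} = Γ^k_{ji}):
Γ^r_{r r} = 2*r/(1 - r^2)
Γ^r_{θ θ} = (r^3 + r)/(r^2 - 1)
Γ^θ_{r θ} = (-r^2 - 1)/(r^3 - r)
Ricci tensor (R_{ij} = R^k_{ikj}): R_{rr} = -4/(r^2 - 1)^2, R_{rθ} = 0, R_{θθ} = -4*r^2/(r^2 - 1)^2
Inverse metric: g^{rr} = (1 - r^2)^2/4, g^{θθ} = (1 - r^2)^2/(4*r^2)
R = g^{ij} R_{ij} = ((1 - r^2)^2/4)(-4/(r^2 - 1)^2) + ((1 - r^2)^2/(4*r^2))(-4*r^2/(r^2 - 1)^2) = -2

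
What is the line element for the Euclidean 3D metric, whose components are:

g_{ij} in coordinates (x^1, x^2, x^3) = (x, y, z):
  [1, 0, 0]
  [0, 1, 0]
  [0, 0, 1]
ds^2 = g_{ij} dx^i dx^j; only the non-zero components contribute.
ds^2 = dx^2 + dy^2 + dz^2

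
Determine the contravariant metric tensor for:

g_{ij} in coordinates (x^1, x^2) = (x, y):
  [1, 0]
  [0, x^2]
The metric is diagonal, so g^{ij} is diagonal with entries 1/g_{ii}: diag(1, 1/(x^2)).
g^{ij}:
  [1, 0]
  [0, 1/x^2]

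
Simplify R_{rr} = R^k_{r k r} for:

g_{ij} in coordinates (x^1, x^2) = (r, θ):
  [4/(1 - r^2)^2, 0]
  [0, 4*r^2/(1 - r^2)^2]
Non-zero Christoffel symbols (Γ^k_{ij} = Γ^k_{ji}):
Γ^r_{r r} = 2*r/(1 - r^2)
Γ^r_{θ θ} = (r^3 + r)/(r^2 - 1)
Γ^θ_{r θ} = (-r^2 - 1)/(r^3 - r)
R^r_{r r r} = 0 (a repeated index in an antisymmetric pair)
R^θ_{r θ r} = ∂_θ Γ^θ_{r r} - ∂_r Γ^θ_{r θ} + Γ^θ_{θ m} Γ^m_{r r} - Γ^θ_{r m} Γ^m_{r θ}
  = (0) - ((r^4 + 4*r^2 - 1)/(r^3 - r)^2) + (2*(r^2 + 1)/(r^2 - 1)^2) - ((r^2 + 1)^2/(r^3 - r)^2) = -4/(r^2 - 1)^2
R_{rr} = R^r_{r r r} + R^θ_{r θ r} = (0) + (-4/(r^2 - 1)^2) = -4/(r^2 - 1)^2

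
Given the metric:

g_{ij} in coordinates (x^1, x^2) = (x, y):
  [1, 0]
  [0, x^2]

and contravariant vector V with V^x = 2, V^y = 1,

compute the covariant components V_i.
V_i = g_{ij} V^j:
V_x = (1)(2) + (0)(1) = 2
V_y = (0)(2) + (x^2)(1) = x^2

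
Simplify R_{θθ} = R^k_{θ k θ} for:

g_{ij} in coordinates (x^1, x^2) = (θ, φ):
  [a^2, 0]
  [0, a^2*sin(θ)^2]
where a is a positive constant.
Non-zero Christoffel symbols (Γ^k_{ij} = Γ^k_{ji}):
Γ^θ_{φ φ} = -sin(2*θ)/2
Γ^φ_{θ φ} = 1/tan(θ)
R^θ_{θ θ θ} = 0 (a repeated index in an antisymmetric pair)
R^φ_{θ φ θ} = ∂_φ Γ^φ_{θ θ} - ∂_θ Γ^φ_{θ φ} + Γ^φ_{φ m} Γ^m_{θ θ} - Γ^φ_{θ m} Γ^m_{θ φ}
  = (0) - (-1/sin(θ)^2) + (0) - (1/tan(θ)^2) = 1
R_{θθ} = R^θ_{θ θ θ} + R^φ_{θ φ θ} = (0) + (1) = 1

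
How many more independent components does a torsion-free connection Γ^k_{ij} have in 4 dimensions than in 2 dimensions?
Independent components in n dimensions: n × n(n+1)/2 = n^2(n+1)/2.
4D: 4 × 10 = 40
2D: 2 × 3 = 6
Difference = 40 - 6 = 34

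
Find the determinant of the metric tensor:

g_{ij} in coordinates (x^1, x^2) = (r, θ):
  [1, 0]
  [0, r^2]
For a 2×2 metric: det(g) = g_{11}·g_{22} - g_{12}·g_{21}
= (1)·(r^2) - (0)·(0)
= r^2 - 0
det(g) = r^2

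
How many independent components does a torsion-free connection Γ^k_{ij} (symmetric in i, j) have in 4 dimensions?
Γ^k_{ij} has n choices for the upper index and n(n+1)/2 independent symmetric lower index pairs.
Total = 4 × 4×5/2 = 4 × 10 = 40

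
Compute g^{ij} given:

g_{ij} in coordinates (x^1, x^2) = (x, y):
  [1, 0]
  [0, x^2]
The metric is diagonal, so g^{ij} is diagonal with entries 1/g_{ii}: diag(1, 1/(x^2)).
g^{ij}:
  [1, 0]
  [0, 1/x^2]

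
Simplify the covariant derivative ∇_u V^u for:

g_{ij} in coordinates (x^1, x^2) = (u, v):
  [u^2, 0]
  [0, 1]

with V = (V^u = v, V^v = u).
Non-zero Christoffel symbols:
Γ^u_{u u} = 1/u
∇_u V^u = ∂_u V^u + Γ^u_{u j} V^j
  = (0) + (1/u)(v) + (0)(u)
  = v/u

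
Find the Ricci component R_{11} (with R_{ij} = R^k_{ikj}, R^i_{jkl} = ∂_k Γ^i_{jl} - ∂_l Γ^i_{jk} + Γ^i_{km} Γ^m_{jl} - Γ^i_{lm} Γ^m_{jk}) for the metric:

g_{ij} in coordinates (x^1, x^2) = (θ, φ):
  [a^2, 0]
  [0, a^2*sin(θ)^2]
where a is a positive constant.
Non-zero Christoffel symbols (Γ^k_{ij} = Γ^k_{ji}):
Γ^θ_{φ φ} = -sin(2*θ)/2
Γ^φ_{θ φ} = 1/tan(θ)
R^θ_{θ θ θ} = 0 (a repeated index in an antisymmetric pair)
R^φ_{θ φ θ} = ∂_φ Γ^φ_{θ θ} - ∂_θ Γ^φ_{θ φ} + Γ^φ_{φ m} Γ^m_{θ θ} - Γ^φ_{θ m} Γ^m_{θ φ}
  = (0) - (-1/sin(θ)^2) + (0) - (1/tan(θ)^2) = 1
R_{θθ} = R^θ_{θ θ θ} + R^φ_{θ φ θ} = (0) + (1) = 1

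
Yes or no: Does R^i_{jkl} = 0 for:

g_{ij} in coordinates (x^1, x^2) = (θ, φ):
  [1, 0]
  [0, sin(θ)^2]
Non-zero Christoffel symbols:
Γ^θ_{φ φ} = -sin(2*θ)/2
Γ^φ_{θ φ} = 1/tan(θ)
Ricci tensor: R_{θθ} = 1, R_{θφ} = 0, R_{φφ} = sin(θ)^2
The Ricci tensor is non-zero, so the Riemann tensor is non-zero: not flat.
No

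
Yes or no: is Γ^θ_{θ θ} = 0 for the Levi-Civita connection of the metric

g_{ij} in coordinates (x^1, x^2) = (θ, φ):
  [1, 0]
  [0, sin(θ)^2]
Γ^θ_{θ θ} = (1/2) g^{θθ} (∂_θ g_{θθ} + ∂_θ g_{θθ} - ∂_θ g_{θθ}) = (1/2)(1)((0) + (0) - (0)) = 0
This equals the proposed value 0.
Yes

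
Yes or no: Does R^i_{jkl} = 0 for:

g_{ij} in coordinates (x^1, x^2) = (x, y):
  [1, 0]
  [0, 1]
All metric components are constant, so every Christoffel symbol vanishes and R^i_{jkl} = 0.
Yes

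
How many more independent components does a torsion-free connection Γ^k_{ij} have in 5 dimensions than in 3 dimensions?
Independent components in n dimensions: n × n(n+1)/2 = n^2(n+1)/2.
5D: 5 × 15 = 75
3D: 3 × 6 = 18
Difference = 75 - 18 = 57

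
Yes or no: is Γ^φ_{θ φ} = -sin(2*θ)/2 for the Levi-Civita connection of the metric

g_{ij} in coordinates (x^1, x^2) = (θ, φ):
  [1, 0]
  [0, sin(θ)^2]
Γ^φ_{θ φ} = (1/2) g^{φφ} (∂_θ g_{φφ} + ∂_φ g_{φθ} - ∂_φ g_{θφ}) = (1/2)(1/sin(θ)^2)((sin(2*θ)) + (0) - (0)) = 1/tan(θ)
This differs from the proposed value -sin(2*θ)/2.
No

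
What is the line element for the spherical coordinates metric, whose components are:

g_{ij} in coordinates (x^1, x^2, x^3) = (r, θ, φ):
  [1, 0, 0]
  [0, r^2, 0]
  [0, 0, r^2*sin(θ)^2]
ds^2 = g_{ij} dx^i dx^j; only the non-zero components contribute.
ds^2 = dr^2 + r^2 dθ^2 + r^2*sin(θ)^2 dφ^2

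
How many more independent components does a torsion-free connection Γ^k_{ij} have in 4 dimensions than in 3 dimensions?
Independent components in n dimensions: n × n(n+1)/2 = n^2(n+1)/2.
4D: 4 × 10 = 40
3D: 3 × 6 = 18
Difference = 40 - 18 = 22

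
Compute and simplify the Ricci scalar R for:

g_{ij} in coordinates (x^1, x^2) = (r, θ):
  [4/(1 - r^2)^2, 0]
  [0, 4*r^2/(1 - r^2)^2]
Non-zero Christoffel symbols (Γ^k_{ij} = Γ^k_{ji}):
Γ^r_{r r} = 2*r/(1 - r^2)
Γ^r_{θ θ} = (r^3 + r)/(r^2 - 1)
Γ^θ_{r θ} = (-r^2 - 1)/(r^3 - r)
Ricci tensor (R_{ij} = R^k_{ikj}): R_{rr} = -4/(r^2 - 1)^2, R_{rθ} = 0, R_{θθ} = -4*r^2/(r^2 - 1)^2
Inverse metric: g^{rr} = (1 - r^2)^2/4, g^{θθ} = (1 - r^2)^2/(4*r^2)
R = g^{ij} R_{ij} = ((1 - r^2)^2/4)(-4/(r^2 - 1)^2) + ((1 - r^2)^2/(4*r^2))(-4*r^2/(r^2 - 1)^2) = -2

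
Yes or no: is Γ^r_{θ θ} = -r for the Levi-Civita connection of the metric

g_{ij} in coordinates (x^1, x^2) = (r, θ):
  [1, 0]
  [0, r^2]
Γ^r_{θ θ} = (1/2) g^{rr} (∂_θ g_{rθ} + ∂_θ g_{rθ} - ∂_r g_{θθ}) = (1/2)(1)((0) + (0) - (2*r)) = -r
This equals the proposed value -r.
Yes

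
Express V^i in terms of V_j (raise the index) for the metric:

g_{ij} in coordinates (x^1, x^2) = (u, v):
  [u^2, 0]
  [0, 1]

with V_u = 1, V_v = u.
Inverse metric (diagonal): g^{uu} = 1/u^2, g^{vv} = 1
V^i = g^{ij} V_j:
V^u = (1/u^2)(1) + (0)(u) = 1/u^2
V^v = (0)(1) + (1)(u) = u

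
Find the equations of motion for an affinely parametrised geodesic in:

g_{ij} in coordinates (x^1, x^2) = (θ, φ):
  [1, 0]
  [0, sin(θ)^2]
Geodesic equation: d^2x^k/dλ^2 + Γ^k_{ij} (dx^i/dλ)(dx^j/dλ) = 0.
Non-zero Christoffel symbols:
Γ^θ_{φ φ} = -sin(2*θ)/2
Γ^φ_{θ φ} = 1/tan(θ)
Substituting (the symmetric pair Γ^k_{ij}, Γ^k_{ji} combines into a factor 2):
d^2θ/dλ^2 - (sin(2*θ)/2) (dφ/dλ)^2 = 0
d^2φ/dλ^2 + (2/tan(θ)) (dθ/dλ)(dφ/dλ) = 0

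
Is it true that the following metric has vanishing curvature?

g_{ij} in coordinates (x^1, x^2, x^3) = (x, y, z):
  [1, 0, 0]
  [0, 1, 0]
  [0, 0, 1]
All metric components are constant, so every Christoffel symbol vanishes and R^i_{jkl} = 0.
Yes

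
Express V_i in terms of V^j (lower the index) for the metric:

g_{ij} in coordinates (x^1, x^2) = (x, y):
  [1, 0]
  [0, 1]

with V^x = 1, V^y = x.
V_i = g_{ij} V^j:
V_x = (1)(1) + (0)(x) = 1
V_y = (0)(1) + (1)(x) = x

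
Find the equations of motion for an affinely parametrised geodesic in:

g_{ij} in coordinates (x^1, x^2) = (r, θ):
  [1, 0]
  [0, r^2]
Geodesic equation: d^2x^k/dλ^2 + Γ^k_{ij} (dx^i/dλ)(dx^j/dλ) = 0.
Non-zero Christoffel symbols:
Γ^r_{θ θ} = -r
Γ^θ_{r θ} = 1/r
Substituting (the symmetric pair Γ^k_{ij}, Γ^k_{ji} combines into a factor 2):
d^2r/dλ^2 - r (dθ/dλ)^2 = 0
d^2θ/dλ^2 + (2/r) (dr/dλ)(dθ/dλ) = 0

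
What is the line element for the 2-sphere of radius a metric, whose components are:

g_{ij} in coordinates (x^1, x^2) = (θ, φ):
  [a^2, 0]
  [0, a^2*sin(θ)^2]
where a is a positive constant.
ds^2 = g_{ij} dx^i dx^j; only the non-zero components contribute.
ds^2 = a^2 dθ^2 + a^2*sin(θ)^2 dφ^2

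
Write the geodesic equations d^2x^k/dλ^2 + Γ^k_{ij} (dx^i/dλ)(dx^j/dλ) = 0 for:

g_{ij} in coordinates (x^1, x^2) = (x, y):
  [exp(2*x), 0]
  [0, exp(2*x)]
Geodesic equation: d^2x^k/dλ^2 + Γ^k_{ij} (dx^i/dλ)(dx^j/dλ) = 0.
Non-zero Christoffel symbols:
Γ^x_{x x} = 1
Γ^x_{y y} = -1
Γ^y_{x y} = 1
Substituting (the symmetric pair Γ^k_{ij}, Γ^k_{ji} combines into a factor 2):
d^2x/dλ^2 + (dx/dλ)^2 - (dy/dλ)^2 = 0
d^2y/dλ^2 + 2 (dx/dλ)(dy/dλ) = 0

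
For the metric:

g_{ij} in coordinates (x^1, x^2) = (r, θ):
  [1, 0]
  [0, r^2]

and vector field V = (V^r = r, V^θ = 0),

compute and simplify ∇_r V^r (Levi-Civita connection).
Non-zero Christoffel symbols:
Γ^r_{θ θ} = -r
Γ^θ_{r θ} = 1/r
∇_r V^r = ∂_r V^r + Γ^r_{r j} V^j
  = (1) + (0)(r) + (0)(0)
  = 1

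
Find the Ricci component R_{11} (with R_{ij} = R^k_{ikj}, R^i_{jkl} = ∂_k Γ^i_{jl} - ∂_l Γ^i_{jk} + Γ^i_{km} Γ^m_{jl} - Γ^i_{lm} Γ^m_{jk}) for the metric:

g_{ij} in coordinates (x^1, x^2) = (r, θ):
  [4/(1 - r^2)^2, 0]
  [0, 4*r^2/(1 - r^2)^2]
Non-zero Christoffel symbols (Γ^k_{ij} = Γ^k_{ji}):
Γ^r_{r r} = 2*r/(1 - r^2)
Γ^r_{θ θ} = (r^3 + r)/(r^2 - 1)
Γ^θ_{r θ} = (-r^2 - 1)/(r^3 - r)
R^r_{r r r} = 0 (a repeated index in an antisymmetric pair)
R^θ_{r θ r} = ∂_θ Γ^θ_{r r} - ∂_r Γ^θ_{r θ} + Γ^θ_{θ m} Γ^m_{r r} - Γ^θ_{r m} Γ^m_{r θ}
  = (0) - ((r^4 + 4*r^2 - 1)/(r^3 - r)^2) + (2*(r^2 + 1)/(r^2 - 1)^2) - ((r^2 + 1)^2/(r^3 - r)^2) = -4/(r^2 - 1)^2
R_{rr} = R^r_{r r r} + R^θ_{r θ r} = (0) + (-4/(r^2 - 1)^2) = -4/(r^2 - 1)^2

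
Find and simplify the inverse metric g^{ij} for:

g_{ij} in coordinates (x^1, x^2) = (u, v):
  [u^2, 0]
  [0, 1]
The metric is diagonal, so g^{ij} is diagonal with entries 1/g_{ii}: diag(1/(u^2), 1).
g^{ij}:
  [1/u^2, 0]
  [0, 1]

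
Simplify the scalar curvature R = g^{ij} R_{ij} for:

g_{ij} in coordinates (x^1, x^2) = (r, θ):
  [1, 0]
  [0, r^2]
Non-zero Christoffel symbols (Γ^k_{ij} = Γ^k_{ji}):
Γ^r_{θ θ} = -r
Γ^θ_{r θ} = 1/r
Ricci tensor (R_{ij} = R^k_{ikj}): R_{rr} = 0, R_{rθ} = 0, R_{θθ} = 0
Inverse metric: g^{rr} = 1, g^{θθ} = 1/r^2
R = g^{ij} R_{ij} = (1)(0) + (1/r^2)(0) = 0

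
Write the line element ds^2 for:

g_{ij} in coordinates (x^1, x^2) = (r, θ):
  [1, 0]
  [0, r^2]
ds^2 = g_{ij} dx^i dx^j; only the non-zero components contribute.
ds^2 = dr^2 + r^2 dθ^2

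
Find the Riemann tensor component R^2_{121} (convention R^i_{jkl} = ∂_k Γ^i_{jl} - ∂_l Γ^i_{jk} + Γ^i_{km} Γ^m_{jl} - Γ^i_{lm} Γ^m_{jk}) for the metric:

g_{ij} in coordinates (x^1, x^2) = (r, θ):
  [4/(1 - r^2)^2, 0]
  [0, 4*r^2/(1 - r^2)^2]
Non-zero Christoffel symbols (Γ^k_{ij} = Γ^k_{ji}):
Γ^r_{r r} = 2*r/(1 - r^2)
Γ^r_{θ θ} = (r^3 + r)/(r^2 - 1)
Γ^θ_{r θ} = (-r^2 - 1)/(r^3 - r)
R^θ_{r θ r} = ∂_θ Γ^θ_{r r} - ∂_r Γ^θ_{r θ} + Γ^θ_{θ m} Γ^m_{r r} - Γ^θ_{r m} Γ^m_{r θ}
  = (0) - ((r^4 + 4*r^2 - 1)/(r^3 - r)^2) + (2*(r^2 + 1)/(r^2 - 1)^2) - ((r^2 + 1)^2/(r^3 - r)^2) = -4/(r^2 - 1)^2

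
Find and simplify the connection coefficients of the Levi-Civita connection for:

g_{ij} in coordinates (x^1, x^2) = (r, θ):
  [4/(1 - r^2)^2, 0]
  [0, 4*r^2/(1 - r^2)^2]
Using Γ^k_{ij} = (1/2) g^{km} (∂_i g_{mj} + ∂_j g_{mi} - ∂_m g_{ij}); the metric is diagonal, so only the m = k term contributes.
Non-zero symbols (using the symmetry Γ^k_{ij} = Γ^k_{ji}):
Γ^r_{r r} = (1/2) g^{rr} (∂_r g_{rr} + ∂_r g_{rr} - ∂_r g_{rr}) = (1/2)((1 - r^2)^2/4)((16*r/(1 - r^2)^3) + (16*r/(1 - r^2)^3) - (16*r/(1 - r^2)^3)) = 2*r/(1 - r^2)
Γ^r_{θ θ} = (1/2) g^{rr} (∂_θ g_{rθ} + ∂_θ g_{rθ} - ∂_r g_{θθ}) = (1/2)((1 - r^2)^2/4)((0) + (0) - (-8*(r^3 + r)/(r^2 - 1)^3)) = (r^3 + r)/(r^2 - 1)
Γ^θ_{r θ} = (1/2) g^{θθ} (∂_r g_{θθ} + ∂_θ g_{θr} - ∂_θ g_{rθ}) = (1/2)((1 - r^2)^2/(4*r^2))((-8*(r^3 + r)/(r^2 - 1)^3) + (0) - (0)) = (-r^2 - 1)/(r^3 - r)
All other Christoffel symbols are zero.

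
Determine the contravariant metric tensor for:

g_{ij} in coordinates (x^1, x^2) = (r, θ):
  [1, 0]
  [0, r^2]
The metric is diagonal, so g^{ij} is diagonal with entries 1/g_{ii}: diag(1, 1/(r^2)).
g^{ij}:
  [1, 0]
  [0, 1/r^2]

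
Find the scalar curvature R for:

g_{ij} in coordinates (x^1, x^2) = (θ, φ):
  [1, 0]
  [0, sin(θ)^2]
Non-zero Christoffel symbols (Γ^k_{ij} = Γ^k_{ji}):
Γ^θ_{φ φ} = -sin(2*θ)/2
Γ^φ_{θ φ} = 1/tan(θ)
Ricci tensor (R_{ij} = R^k_{ikj}): R_{θθ} = 1, R_{θφ} = 0, R_{φφ} = sin(θ)^2
Inverse metric: g^{θθ} = 1, g^{φφ} = 1/sin(θ)^2
R = g^{ij} R_{ij} = (1)(1) + (1/sin(θ)^2)(sin(θ)^2) = 2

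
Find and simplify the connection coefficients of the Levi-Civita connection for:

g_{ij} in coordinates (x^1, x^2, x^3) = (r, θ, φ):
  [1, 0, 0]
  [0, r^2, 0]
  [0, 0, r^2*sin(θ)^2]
Using Γ^k_{ij} = (1/2) g^{km} (∂_i g_{mj} + ∂_j g_{mi} - ∂_m g_{ij}); the metric is diagonal, so only the m = k term contributes.
Non-zero symbols (using the symmetry Γ^k_{ij} = Γ^k_{ji}):
Γ^r_{θ θ} = (1/2) g^{rr} (∂_θ g_{rθ} + ∂_θ g_{rθ} - ∂_r g_{θθ}) = (1/2)(1)((0) + (0) - (2*r)) = -r
Γ^r_{φ φ} = (1/2) g^{rr} (∂_φ g_{rφ} + ∂_φ g_{rφ} - ∂_r g_{φφ}) = (1/2)(1)((0) + (0) - (2*r*sin(θ)^2)) = -r*sin(θ)^2
Γ^θ_{r θ} = (1/2) g^{θθ} (∂_r g_{θθ} + ∂_θ g_{θr} - ∂_θ g_{rθ}) = (1/2)(1/r^2)((2*r) + (0) - (0)) = 1/r
Γ^θ_{φ φ} = (1/2) g^{θθ} (∂_φ g_{θφ} + ∂_φ g_{θφ} - ∂_θ g_{φφ}) = (1/2)(1/r^2)((0) + (0) - (r^2*sin(2*θ))) = -sin(2*θ)/2
Γ^φ_{r φ} = (1/2) g^{φφ} (∂_r g_{φφ} + ∂_φ g_{φr} - ∂_φ g_{rφ}) = (1/2)(1/(r^2*sin(θ)^2))((2*r*sin(θ)^2) + (0) - (0)) = 1/r
Γ^φ_{θ φ} = (1/2) g^{φφ} (∂_θ g_{φφ} + ∂_φ g_{φθ} - ∂_φ g_{θφ}) = (1/2)(1/(r^2*sin(θ)^2))((r^2*sin(2*θ)) + (0) - (0)) = 1/tan(θ)
All other Christoffel symbols are zero.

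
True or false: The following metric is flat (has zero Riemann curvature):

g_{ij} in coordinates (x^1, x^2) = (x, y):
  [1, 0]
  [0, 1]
All metric components are constant, so every Christoffel symbol vanishes and R^i_{jkl} = 0.
True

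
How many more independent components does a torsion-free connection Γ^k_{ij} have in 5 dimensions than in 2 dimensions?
Independent components in n dimensions: n × n(n+1)/2 = n^2(n+1)/2.
5D: 5 × 15 = 75
2D: 2 × 3 = 6
Difference = 75 - 6 = 69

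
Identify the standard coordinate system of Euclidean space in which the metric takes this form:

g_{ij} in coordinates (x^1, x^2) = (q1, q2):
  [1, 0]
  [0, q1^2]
The line element ds^2 = dq1^2 + q1^2 dq2^2 is dr^2 + r^2 dθ^2 with q1 = r, q2 = θ.
polar coordinates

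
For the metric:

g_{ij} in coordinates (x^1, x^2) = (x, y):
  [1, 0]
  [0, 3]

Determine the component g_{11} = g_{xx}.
With x^1 = x, x^2 = y, g_{11} = g_{xx} is the row-1, column-1 entry of the matrix.
g_{11} = 1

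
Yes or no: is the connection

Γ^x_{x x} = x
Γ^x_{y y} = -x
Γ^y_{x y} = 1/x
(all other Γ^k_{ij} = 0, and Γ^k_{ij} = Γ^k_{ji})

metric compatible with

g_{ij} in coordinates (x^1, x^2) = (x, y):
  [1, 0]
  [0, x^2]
Using ∇_k g_{ij} = ∂_k g_{ij} - Γ^m_{ki} g_{mj} - Γ^m_{kj} g_{im}:
∇_x g_{xx} = (0) - (x) - (x) = -2*x ≠ 0
So the connection is not metric compatible (it is not the Levi-Civita connection).
No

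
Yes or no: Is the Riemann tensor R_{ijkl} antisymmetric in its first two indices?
R_{ijkl} = -R_{jikl} (follows from metric compatibility).
Yes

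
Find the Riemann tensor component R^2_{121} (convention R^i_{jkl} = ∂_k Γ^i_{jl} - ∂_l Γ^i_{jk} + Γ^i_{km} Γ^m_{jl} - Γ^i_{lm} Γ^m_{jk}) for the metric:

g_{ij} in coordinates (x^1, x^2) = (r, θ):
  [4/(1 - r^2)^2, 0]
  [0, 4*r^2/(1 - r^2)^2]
Non-zero Christoffel symbols (Γ^k_{ij} = Γ^k_{ji}):
Γ^r_{r r} = 2*r/(1 - r^2)
Γ^r_{θ θ} = (r^3 + r)/(r^2 - 1)
Γ^θ_{r θ} = (-r^2 - 1)/(r^3 - r)
R^θ_{r θ r} = ∂_θ Γ^θ_{r r} - ∂_r Γ^θ_{r θ} + Γ^θ_{θ m} Γ^m_{r r} - Γ^θ_{r m} Γ^m_{r θ}
  = (0) - ((r^4 + 4*r^2 - 1)/(r^3 - r)^2) + (2*(r^2 + 1)/(r^2 - 1)^2) - ((r^2 + 1)^2/(r^3 - r)^2) = -4/(r^2 - 1)^2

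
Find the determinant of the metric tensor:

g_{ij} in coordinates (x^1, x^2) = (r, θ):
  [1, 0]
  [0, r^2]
For a 2×2 metric: det(g) = g_{11}·g_{22} - g_{12}·g_{21}
= (1)·(r^2) - (0)·(0)
= r^2 - 0
det(g) = r^2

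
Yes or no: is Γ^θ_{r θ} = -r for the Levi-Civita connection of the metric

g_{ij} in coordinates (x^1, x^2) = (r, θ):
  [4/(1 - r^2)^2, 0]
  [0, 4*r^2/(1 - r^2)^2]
Γ^θ_{r θ} = (1/2) g^{θθ} (∂_r g_{θθ} + ∂_θ g_{θr} - ∂_θ g_{rθ}) = (1/2)((1 - r^2)^2/(4*r^2))((-8*(r^3 + r)/(r^2 - 1)^3) + (0) - (0)) = (-r^2 - 1)/(r^3 - r)
This differs from the proposed value -r.
No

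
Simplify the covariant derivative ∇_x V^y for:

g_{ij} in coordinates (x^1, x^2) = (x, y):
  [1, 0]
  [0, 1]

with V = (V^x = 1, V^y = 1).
All Christoffel symbols are zero.
∇_x V^y = ∂_x V^y + Γ^y_{x j} V^j
  = (0) + (0)(1) + (0)(1)
  = 0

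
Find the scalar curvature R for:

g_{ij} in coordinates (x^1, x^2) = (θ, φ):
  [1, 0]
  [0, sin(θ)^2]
Non-zero Christoffel symbols (Γ^k_{ij} = Γ^k_{ji}):
Γ^θ_{φ φ} = -sin(2*θ)/2
Γ^φ_{θ φ} = 1/tan(θ)
Ricci tensor (R_{ij} = R^k_{ikj}): R_{θθ} = 1, R_{θφ} = 0, R_{φφ} = sin(θ)^2
Inverse metric: g^{θθ} = 1, g^{φφ} = 1/sin(θ)^2
R = g^{ij} R_{ij} = (1)(1) + (1/sin(θ)^2)(sin(θ)^2) = 2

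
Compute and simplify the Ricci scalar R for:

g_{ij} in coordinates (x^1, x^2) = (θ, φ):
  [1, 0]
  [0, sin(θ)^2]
Non-zero Christoffel symbols (Γ^k_{ij} = Γ^k_{ji}):
Γ^θ_{φ φ} = -sin(2*θ)/2
Γ^φ_{θ φ} = 1/tan(θ)
Ricci tensor (R_{ij} = R^k_{ikj}): R_{θθ} = 1, R_{θφ} = 0, R_{φφ} = sin(θ)^2
Inverse metric: g^{θθ} = 1, g^{φφ} = 1/sin(θ)^2
R = g^{ij} R_{ij} = (1)(1) + (1/sin(θ)^2)(sin(θ)^2) = 2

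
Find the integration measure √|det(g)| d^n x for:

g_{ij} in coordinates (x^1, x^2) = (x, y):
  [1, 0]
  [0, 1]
det(g) = 1
√|det(g)| = 1
Volume element: dV = 1 dx dy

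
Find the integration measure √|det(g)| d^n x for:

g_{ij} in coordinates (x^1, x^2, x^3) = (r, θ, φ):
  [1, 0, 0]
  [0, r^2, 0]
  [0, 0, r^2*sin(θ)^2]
det(g) = r^4*sin(θ)^2
√|det(g)| = r^2*sin(θ) (taking 0 < θ < π so that |sin(θ)| = sin(θ))
Volume element: dV = r^2*sin(θ) dr dθ dφ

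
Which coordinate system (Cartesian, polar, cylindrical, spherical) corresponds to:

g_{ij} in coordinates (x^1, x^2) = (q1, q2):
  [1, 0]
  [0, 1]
All components are constant and the metric is the identity, i.e. orthonormal rectilinear coordinates.
Cartesian (2D) coordinates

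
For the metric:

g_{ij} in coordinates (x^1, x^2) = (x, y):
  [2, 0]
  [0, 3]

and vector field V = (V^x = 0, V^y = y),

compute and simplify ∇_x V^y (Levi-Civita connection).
All Christoffel symbols are zero.
∇_x V^y = ∂_x V^y + Γ^y_{x j} V^j
  = (0) + (0)(0) + (0)(y)
  = 0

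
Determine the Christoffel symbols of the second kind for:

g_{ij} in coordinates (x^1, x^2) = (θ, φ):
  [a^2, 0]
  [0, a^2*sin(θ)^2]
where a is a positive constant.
Using Γ^k_{ij} = (1/2) g^{km} (∂_i g_{mj} + ∂_j g_{mi} - ∂_m g_{ij}); the metric is diagonal, so only the m = k term contributes.
Non-zero symbols (using the symmetry Γ^k_{ij} = Γ^k_{ji}):
Γ^θ_{φ φ} = (1/2) g^{θθ} (∂_φ g_{θφ} + ∂_φ g_{θφ} - ∂_θ g_{φφ}) = (1/2)(1/a^2)((0) + (0) - (a^2*sin(2*θ))) = -sin(2*θ)/2
Γ^φ_{θ φ} = (1/2) g^{φφ} (∂_θ g_{φφ} + ∂_φ g_{φθ} - ∂_φ g_{θφ}) = (1/2)(1/(a^2*sin(θ)^2))((a^2*sin(2*θ)) + (0) - (0)) = 1/tan(θ)
All other Christoffel symbols are zero.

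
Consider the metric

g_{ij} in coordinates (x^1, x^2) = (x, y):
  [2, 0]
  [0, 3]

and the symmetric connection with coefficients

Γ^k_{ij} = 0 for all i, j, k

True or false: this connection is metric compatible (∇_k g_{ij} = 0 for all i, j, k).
Using ∇_k g_{ij} = ∂_k g_{ij} - Γ^m_{ki} g_{mj} - Γ^m_{kj} g_{im}:
e.g. ∇_y g_{xy} = (0) - (0) - (0) = 0
Every component ∇_k g_{ij} vanishes: the connection is metric compatible.
True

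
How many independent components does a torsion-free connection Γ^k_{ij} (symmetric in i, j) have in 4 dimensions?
Γ^k_{ij} has n choices for the upper index and n(n+1)/2 independent symmetric lower index pairs.
Total = 4 × 4×5/2 = 4 × 10 = 40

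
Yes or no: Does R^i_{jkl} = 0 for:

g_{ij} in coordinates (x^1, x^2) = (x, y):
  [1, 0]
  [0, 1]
All metric components are constant, so every Christoffel symbol vanishes and R^i_{jkl} = 0.
Yes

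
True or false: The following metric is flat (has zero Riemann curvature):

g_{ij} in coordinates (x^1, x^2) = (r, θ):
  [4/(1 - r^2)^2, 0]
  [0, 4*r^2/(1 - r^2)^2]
Non-zero Christoffel symbols:
Γ^r_{r r} = 2*r/(1 - r^2)
Γ^r_{θ θ} = (r^3 + r)/(r^2 - 1)
Γ^θ_{r θ} = (-r^2 - 1)/(r^3 - r)
Ricci tensor: R_{rr} = -4/(r^2 - 1)^2, R_{rθ} = 0, R_{θθ} = -4*r^2/(r^2 - 1)^2
The Ricci tensor is non-zero, so the Riemann tensor is non-zero: not flat.
False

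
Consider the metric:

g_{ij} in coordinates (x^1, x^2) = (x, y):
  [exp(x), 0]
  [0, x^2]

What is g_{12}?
With x^1 = x, x^2 = y, g_{12} = g_{xy} is the row-1, column-2 entry of the matrix.
g_{12} = 0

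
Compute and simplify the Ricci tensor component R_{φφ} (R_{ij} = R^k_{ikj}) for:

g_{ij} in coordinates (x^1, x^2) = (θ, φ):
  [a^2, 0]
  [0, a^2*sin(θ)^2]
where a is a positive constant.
Non-zero Christoffel symbols (Γ^k_{ij} = Γ^k_{ji}):
Γ^θ_{φ φ} = -sin(2*θ)/2
Γ^φ_{θ φ} = 1/tan(θ)
R^θ_{φ θ φ} = ∂_θ Γ^θ_{φ φ} - ∂_φ Γ^θ_{φ θ} + Γ^θ_{θ m} Γ^m_{φ φ} - Γ^θ_{φ m} Γ^m_{φ θ}
  = (-cos(2*θ)) - (0) + (0) - (-cos(θ)^2) = sin(θ)^2
R^φ_{φ φ φ} = 0 (a repeated index in an antisymmetric pair)
R_{φφ} = R^θ_{φ θ φ} + R^φ_{φ φ φ} = (sin(θ)^2) + (0) = sin(θ)^2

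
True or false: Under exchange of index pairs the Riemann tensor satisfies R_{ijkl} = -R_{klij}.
The pair-exchange symmetry has a plus sign: R_{ijkl} = +R_{klij}.
False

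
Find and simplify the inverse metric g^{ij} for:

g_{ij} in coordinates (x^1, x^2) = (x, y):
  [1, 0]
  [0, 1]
The metric is diagonal, so g^{ij} is diagonal with entries 1/g_{ii}: diag(1, 1).
g^{ij}:
  [1, 0]
  [0, 1]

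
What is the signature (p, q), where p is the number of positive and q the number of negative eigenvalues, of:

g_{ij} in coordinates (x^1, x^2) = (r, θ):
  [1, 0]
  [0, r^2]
The metric is diagonal, so its eigenvalues are the diagonal entries: 1, r^2 (at a generic point, where coordinate-dependent entries are positive).
2 positive, 0 negative.
(2, 0) - Riemannian (positive definite)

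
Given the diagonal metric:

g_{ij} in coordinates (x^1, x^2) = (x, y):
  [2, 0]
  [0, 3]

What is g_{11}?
With x^1 = x, x^2 = y, g_{11} = g_{xx} is the row-1, column-1 entry of the matrix.
g_{11} = 2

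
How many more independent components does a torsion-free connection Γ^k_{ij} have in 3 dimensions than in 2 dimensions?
Independent components in n dimensions: n × n(n+1)/2 = n^2(n+1)/2.
3D: 3 × 6 = 18
2D: 2 × 3 = 6
Difference = 18 - 6 = 12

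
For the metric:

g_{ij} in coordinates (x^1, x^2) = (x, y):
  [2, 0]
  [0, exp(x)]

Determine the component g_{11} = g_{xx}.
With x^1 = x, x^2 = y, g_{11} = g_{xx} is the row-1, column-1 entry of the matrix.
g_{11} = 2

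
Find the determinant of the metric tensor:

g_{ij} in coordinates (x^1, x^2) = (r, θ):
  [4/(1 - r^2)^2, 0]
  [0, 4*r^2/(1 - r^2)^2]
For a 2×2 metric: det(g) = g_{11}·g_{22} - g_{12}·g_{21}
= (4/(1 - r^2)^2)·(4*r^2/(1 - r^2)^2) - (0)·(0)
= 16*r^2/(1 - r^2)^4 - 0
det(g) = 16*r^2/(1 - r^2)^4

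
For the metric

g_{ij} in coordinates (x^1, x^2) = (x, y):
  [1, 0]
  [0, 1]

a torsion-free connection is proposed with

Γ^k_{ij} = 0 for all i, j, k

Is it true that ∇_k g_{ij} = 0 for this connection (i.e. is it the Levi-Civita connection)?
Using ∇_k g_{ij} = ∂_k g_{ij} - Γ^m_{ki} g_{mj} - Γ^m_{kj} g_{im}:
e.g. ∇_x g_{xy} = (0) - (0) - (0) = 0
Every component ∇_k g_{ij} vanishes: the connection is metric compatible.
Yes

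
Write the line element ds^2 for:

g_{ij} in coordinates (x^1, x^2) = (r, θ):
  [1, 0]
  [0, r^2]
ds^2 = g_{ij} dx^i dx^j; only the non-zero components contribute.
ds^2 = dr^2 + r^2 dθ^2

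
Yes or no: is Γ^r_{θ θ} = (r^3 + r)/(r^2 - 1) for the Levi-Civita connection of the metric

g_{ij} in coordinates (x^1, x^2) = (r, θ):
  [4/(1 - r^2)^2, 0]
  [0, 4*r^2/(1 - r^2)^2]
Γ^r_{θ θ} = (1/2) g^{rr} (∂_θ g_{rθ} + ∂_θ g_{rθ} - ∂_r g_{θθ}) = (1/2)((1 - r^2)^2/4)((0) + (0) - (-8*(r^3 + r)/(r^2 - 1)^3)) = (r^3 + r)/(r^2 - 1)
This equals the proposed value (r^3 + r)/(r^2 - 1).
Yes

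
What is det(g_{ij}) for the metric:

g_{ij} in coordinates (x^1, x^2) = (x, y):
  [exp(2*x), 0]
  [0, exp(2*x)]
For a 2×2 metric: det(g) = g_{11}·g_{22} - g_{12}·g_{21}
= (exp(2*x))·(exp(2*x)) - (0)·(0)
= exp(4*x) - 0
det(g) = exp(4*x)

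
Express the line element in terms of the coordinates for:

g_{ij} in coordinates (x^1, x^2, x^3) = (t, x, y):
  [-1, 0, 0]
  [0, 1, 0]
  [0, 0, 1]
ds^2 = g_{ij} dx^i dx^j; only the non-zero components contribute.
ds^2 = -dt^2 + dx^2 + dy^2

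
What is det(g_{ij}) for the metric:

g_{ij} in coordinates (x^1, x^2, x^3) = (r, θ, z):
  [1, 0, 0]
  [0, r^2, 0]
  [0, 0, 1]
Diagonal metric: det(g) = g_{11}·g_{22}·g_{33}
= (1)·(r^2)·(1)
det(g) = r^2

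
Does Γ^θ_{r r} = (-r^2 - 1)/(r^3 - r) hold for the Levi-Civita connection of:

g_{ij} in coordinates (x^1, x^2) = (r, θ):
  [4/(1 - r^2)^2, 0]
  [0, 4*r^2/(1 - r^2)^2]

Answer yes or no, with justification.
Γ^θ_{r r} = (1/2) g^{θθ} (∂_r g_{θr} + ∂_r g_{θr} - ∂_θ g_{rr}) = (1/2)((1 - r^2)^2/(4*r^2))((0) + (0) - (0)) = 0
This differs from the proposed value (-r^2 - 1)/(r^3 - r).
No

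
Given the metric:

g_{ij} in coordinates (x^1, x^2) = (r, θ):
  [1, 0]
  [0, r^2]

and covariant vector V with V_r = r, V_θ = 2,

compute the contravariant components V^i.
Inverse metric (diagonal): g^{rr} = 1, g^{θθ} = 1/r^2
V^i = g^{ij} V_j:
V^r = (1)(r) + (0)(2) = r
V^θ = (0)(r) + (1/r^2)(2) = 2/r^2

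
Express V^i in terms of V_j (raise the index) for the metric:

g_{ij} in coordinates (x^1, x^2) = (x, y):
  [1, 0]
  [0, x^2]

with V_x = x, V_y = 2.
Inverse metric (diagonal): g^{xx} = 1, g^{yy} = 1/x^2
V^i = g^{ij} V_j:
V^x = (1)(x) + (0)(2) = x
V^y = (0)(x) + (1/x^2)(2) = 2/x^2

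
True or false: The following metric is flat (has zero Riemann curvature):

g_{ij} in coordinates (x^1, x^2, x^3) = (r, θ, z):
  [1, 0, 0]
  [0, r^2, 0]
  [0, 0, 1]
Non-zero Christoffel symbols:
Γ^r_{θ θ} = -r
Γ^θ_{r θ} = 1/r
Ricci tensor: R_{rr} = 0, R_{rθ} = 0, R_{rz} = 0, R_{θθ} = 0, R_{θz} = 0, R_{zz} = 0
All R_{ij} vanish; in 3 dimensions the Riemann tensor is fully determined by the Ricci tensor, so R^i_{jkl} = 0: the metric is flat (curvilinear coordinates on flat space).
True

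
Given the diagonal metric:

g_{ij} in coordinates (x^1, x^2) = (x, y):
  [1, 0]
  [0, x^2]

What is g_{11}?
With x^1 = x, x^2 = y, g_{11} = g_{xx} is the row-1, column-1 entry of the matrix.
g_{11} = 1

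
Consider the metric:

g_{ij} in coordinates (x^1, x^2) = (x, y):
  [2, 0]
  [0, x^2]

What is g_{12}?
With x^1 = x, x^2 = y, g_{12} = g_{xy} is the row-1, column-2 entry of the matrix.
g_{12} = 0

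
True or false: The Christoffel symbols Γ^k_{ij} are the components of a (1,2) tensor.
Under a change of coordinates Γ picks up an inhomogeneous term ∂²x/∂x'∂x'; e.g. Γ = 0 in Cartesian coordinates but Γ^r_{θθ} = -r in polar coordinates on the same flat plane.
False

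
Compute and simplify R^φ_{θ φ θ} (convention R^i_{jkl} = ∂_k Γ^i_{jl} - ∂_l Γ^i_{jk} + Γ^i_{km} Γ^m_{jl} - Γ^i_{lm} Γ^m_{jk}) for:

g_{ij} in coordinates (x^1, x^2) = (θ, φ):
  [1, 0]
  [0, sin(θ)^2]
Non-zero Christoffel symbols (Γ^k_{ij} = Γ^k_{ji}):
Γ^θ_{φ φ} = -sin(2*θ)/2
Γ^φ_{θ φ} = 1/tan(θ)
R^φ_{θ φ θ} = ∂_φ Γ^φ_{θ θ} - ∂_θ Γ^φ_{θ φ} + Γ^φ_{φ m} Γ^m_{θ θ} - Γ^φ_{θ m} Γ^m_{θ φ}
  = (0) - (-1/sin(θ)^2) + (0) - (1/tan(θ)^2) = 1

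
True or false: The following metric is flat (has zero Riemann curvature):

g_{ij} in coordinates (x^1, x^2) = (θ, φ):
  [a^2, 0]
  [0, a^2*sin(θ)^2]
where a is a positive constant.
Non-zero Christoffel symbols:
Γ^θ_{φ φ} = -sin(2*θ)/2
Γ^φ_{θ φ} = 1/tan(θ)
Ricci tensor: R_{θθ} = 1, R_{θφ} = 0, R_{φφ} = sin(θ)^2
The Ricci tensor is non-zero, so the Riemann tensor is non-zero: not flat.
False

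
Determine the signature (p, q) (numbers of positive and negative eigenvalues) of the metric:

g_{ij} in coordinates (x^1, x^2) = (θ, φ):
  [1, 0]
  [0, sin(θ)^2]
The metric is diagonal, so its eigenvalues are the diagonal entries: 1, sin(θ)^2 (at a generic point, where coordinate-dependent entries are positive).
2 positive, 0 negative.
(2, 0) - Riemannian (positive definite)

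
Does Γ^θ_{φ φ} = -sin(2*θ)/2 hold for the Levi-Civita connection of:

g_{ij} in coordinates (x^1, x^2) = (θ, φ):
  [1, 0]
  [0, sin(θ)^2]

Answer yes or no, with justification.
Γ^θ_{φ φ} = (1/2) g^{θθ} (∂_φ g_{θφ} + ∂_φ g_{θφ} - ∂_θ g_{φφ}) = (1/2)(1)((0) + (0) - (sin(2*θ))) = -sin(2*θ)/2
This equals the proposed value -sin(2*θ)/2.
Yes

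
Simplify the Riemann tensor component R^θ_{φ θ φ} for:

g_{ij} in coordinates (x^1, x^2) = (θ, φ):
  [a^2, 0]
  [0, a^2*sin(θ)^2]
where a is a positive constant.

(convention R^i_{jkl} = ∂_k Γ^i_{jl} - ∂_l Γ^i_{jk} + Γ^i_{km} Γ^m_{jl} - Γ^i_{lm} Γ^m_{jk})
Non-zero Christoffel symbols (Γ^k_{ij} = Γ^k_{ji}):
Γ^θ_{φ φ} = -sin(2*θ)/2
Γ^φ_{θ φ} = 1/tan(θ)
R^θ_{φ θ φ} = ∂_θ Γ^θ_{φ φ} - ∂_φ Γ^θ_{φ θ} + Γ^θ_{θ m} Γ^m_{φ φ} - Γ^θ_{φ m} Γ^m_{φ θ}
  = (-cos(2*θ)) - (0) + (0) - (-cos(θ)^2) = sin(θ)^2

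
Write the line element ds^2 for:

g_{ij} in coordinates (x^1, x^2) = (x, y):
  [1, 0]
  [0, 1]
ds^2 = g_{ij} dx^i dx^j; only the non-zero components contribute.
ds^2 = dx^2 + dy^2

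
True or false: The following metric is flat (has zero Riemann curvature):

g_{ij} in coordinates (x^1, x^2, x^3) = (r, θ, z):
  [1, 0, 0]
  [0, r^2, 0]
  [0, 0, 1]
Non-zero Christoffel symbols:
Γ^r_{θ θ} = -r
Γ^θ_{r θ} = 1/r
Ricci tensor: R_{rr} = 0, R_{rθ} = 0, R_{rz} = 0, R_{θθ} = 0, R_{θz} = 0, R_{zz} = 0
All R_{ij} vanish; in 3 dimensions the Riemann tensor is fully determined by the Ricci tensor, so R^i_{jkl} = 0: the metric is flat (curvilinear coordinates on flat space).
True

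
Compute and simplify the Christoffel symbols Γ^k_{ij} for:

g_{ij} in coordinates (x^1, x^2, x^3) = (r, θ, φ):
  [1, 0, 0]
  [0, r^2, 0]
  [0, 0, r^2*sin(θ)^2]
Using Γ^k_{ij} = (1/2) g^{km} (∂_i g_{mj} + ∂_j g_{mi} - ∂_m g_{ij}); the metric is diagonal, so only the m = k term contributes.
Non-zero symbols (using the symmetry Γ^k_{ij} = Γ^k_{ji}):
Γ^r_{θ θ} = (1/2) g^{rr} (∂_θ g_{rθ} + ∂_θ g_{rθ} - ∂_r g_{θθ}) = (1/2)(1)((0) + (0) - (2*r)) = -r
Γ^r_{φ φ} = (1/2) g^{rr} (∂_φ g_{rφ} + ∂_φ g_{rφ} - ∂_r g_{φφ}) = (1/2)(1)((0) + (0) - (2*r*sin(θ)^2)) = -r*sin(θ)^2
Γ^θ_{r θ} = (1/2) g^{θθ} (∂_r g_{θθ} + ∂_θ g_{θr} - ∂_θ g_{rθ}) = (1/2)(1/r^2)((2*r) + (0) - (0)) = 1/r
Γ^θ_{φ φ} = (1/2) g^{θθ} (∂_φ g_{θφ} + ∂_φ g_{θφ} - ∂_θ g_{φφ}) = (1/2)(1/r^2)((0) + (0) - (r^2*sin(2*θ))) = -sin(2*θ)/2
Γ^φ_{r φ} = (1/2) g^{φφ} (∂_r g_{φφ} + ∂_φ g_{φr} - ∂_φ g_{rφ}) = (1/2)(1/(r^2*sin(θ)^2))((2*r*sin(θ)^2) + (0) - (0)) = 1/r
Γ^φ_{θ φ} = (1/2) g^{φφ} (∂_θ g_{φφ} + ∂_φ g_{φθ} - ∂_φ g_{θφ}) = (1/2)(1/(r^2*sin(θ)^2))((r^2*sin(2*θ)) + (0) - (0)) = 1/tan(θ)
All other Christoffel symbols are zero.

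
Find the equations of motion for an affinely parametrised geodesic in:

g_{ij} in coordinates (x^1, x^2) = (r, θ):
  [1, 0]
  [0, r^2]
Geodesic equation: d^2x^k/dλ^2 + Γ^k_{ij} (dx^i/dλ)(dx^j/dλ) = 0.
Non-zero Christoffel symbols:
Γ^r_{θ θ} = -r
Γ^θ_{r θ} = 1/r
Substituting (the symmetric pair Γ^k_{ij}, Γ^k_{ji} combines into a factor 2):
d^2r/dλ^2 - r (dθ/dλ)^2 = 0
d^2θ/dλ^2 + (2/r) (dr/dλ)(dθ/dλ) = 0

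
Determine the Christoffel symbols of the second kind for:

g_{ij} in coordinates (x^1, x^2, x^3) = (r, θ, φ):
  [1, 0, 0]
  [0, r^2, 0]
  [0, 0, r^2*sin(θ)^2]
Using Γ^k_{ij} = (1/2) g^{km} (∂_i g_{mj} + ∂_j g_{mi} - ∂_m g_{ij}); the metric is diagonal, so only the m = k term contributes.
Non-zero symbols (using the symmetry Γ^k_{ij} = Γ^k_{ji}):
Γ^r_{θ θ} = (1/2) g^{rr} (∂_θ g_{rθ} + ∂_θ g_{rθ} - ∂_r g_{θθ}) = (1/2)(1)((0) + (0) - (2*r)) = -r
Γ^r_{φ φ} = (1/2) g^{rr} (∂_φ g_{rφ} + ∂_φ g_{rφ} - ∂_r g_{φφ}) = (1/2)(1)((0) + (0) - (2*r*sin(θ)^2)) = -r*sin(θ)^2
Γ^θ_{r θ} = (1/2) g^{θθ} (∂_r g_{θθ} + ∂_θ g_{θr} - ∂_θ g_{rθ}) = (1/2)(1/r^2)((2*r) + (0) - (0)) = 1/r
Γ^θ_{φ φ} = (1/2) g^{θθ} (∂_φ g_{θφ} + ∂_φ g_{θφ} - ∂_θ g_{φφ}) = (1/2)(1/r^2)((0) + (0) - (r^2*sin(2*θ))) = -sin(2*θ)/2
Γ^φ_{r φ} = (1/2) g^{φφ} (∂_r g_{φφ} + ∂_φ g_{φr} - ∂_φ g_{rφ}) = (1/2)(1/(r^2*sin(θ)^2))((2*r*sin(θ)^2) + (0) - (0)) = 1/r
Γ^φ_{θ φ} = (1/2) g^{φφ} (∂_θ g_{φφ} + ∂_φ g_{φθ} - ∂_φ g_{θφ}) = (1/2)(1/(r^2*sin(θ)^2))((r^2*sin(2*θ)) + (0) - (0)) = 1/tan(θ)
All other Christoffel symbols are zero.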